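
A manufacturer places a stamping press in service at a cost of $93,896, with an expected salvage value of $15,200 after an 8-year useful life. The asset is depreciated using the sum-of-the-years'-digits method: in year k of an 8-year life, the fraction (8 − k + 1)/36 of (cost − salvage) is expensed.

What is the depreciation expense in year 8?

Depreciable base = $93,896 − $15,200 = $78,696.
Sum of the years' digits = 8+7+6+5+4+3+2+1 = 36.
Year 1: $78,696 × 8/36 = $17,488. Book value $76,408.
Year 2: $78,696 × 7/36 = $15,302. Book value $61,106.
Year 3: $78,696 × 6/36 = $13,116. Book value $47,990.
Year 4: $78,696 × 5/36 = $10,930. Book value $37,060.
Year 5: $78,696 × 4/36 = $8,744. Book value $28,316.
Year 6: $78,696 × 3/36 = $6,558. Book value $21,758.
Year 7: $78,696 × 2/36 = $4,372. Book value $17,386.
Year 8: $78,696 × 1/36 = $2,186. Book value $15,200.

$2,186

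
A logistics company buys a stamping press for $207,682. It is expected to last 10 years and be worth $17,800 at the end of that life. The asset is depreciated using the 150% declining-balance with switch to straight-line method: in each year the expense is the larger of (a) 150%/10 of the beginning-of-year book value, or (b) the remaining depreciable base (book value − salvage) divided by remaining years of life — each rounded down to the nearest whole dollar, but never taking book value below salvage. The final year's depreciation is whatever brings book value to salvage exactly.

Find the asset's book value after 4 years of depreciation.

$108,413

Depreciable base = $207,682 − $17,800 = $189,882.
Year 1: DB = ⌊$207,682 × 150%/10⌋ = $31,152; SL = ⌊$189,882/10⌋ = $18,988 → take DB $31,152. Book value $176,530.
Year 2: DB = ⌊$176,530 × 150%/10⌋ = $26,479; SL = ⌊$158,730/9⌋ = $17,636 → take DB $26,479. Book value $150,051.
Year 3: DB = ⌊$150,051 × 150%/10⌋ = $22,507; SL = ⌊$132,251/8⌋ = $16,531 → take DB $22,507. Book value $127,544.
Year 4: DB = ⌊$127,544 × 150%/10⌋ = $19,131; SL = ⌊$109,744/7⌋ = $15,677 → take DB $19,131. Book value $108,413.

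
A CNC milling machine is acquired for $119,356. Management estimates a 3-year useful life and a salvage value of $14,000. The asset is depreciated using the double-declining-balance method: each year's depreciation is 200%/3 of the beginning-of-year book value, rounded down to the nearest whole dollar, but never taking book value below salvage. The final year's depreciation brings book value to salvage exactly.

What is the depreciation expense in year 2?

Depreciable base = $119,356 − $14,000 = $105,356.
Year 1: ⌊$119,356 × 200%/3⌋ = $79,570. Book value $39,786.
Year 2: ⌊$39,786 × 200%/3⌋ = $26,524, capped at $25,786. Book value $14,000.

$25,786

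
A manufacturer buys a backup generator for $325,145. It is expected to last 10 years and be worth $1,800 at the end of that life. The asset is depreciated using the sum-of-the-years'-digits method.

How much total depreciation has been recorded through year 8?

Depreciable base = $325,145 − $1,800 = $323,345.
Sum of the years' digits = 10+9+8+7+6+5+4+3+2+1 = 55.
Year 1: $323,345 × 10/55 = $58,790. Book value $266,355.
Year 2: $323,345 × 9/55 = $52,911. Book value $213,444.
Year 3: $323,345 × 8/55 = $47,032. Book value $166,412.
Year 4: $323,345 × 7/55 = $41,153. Book value $125,259.
Year 5: $323,345 × 6/55 = $35,274. Book value $89,985.
Year 6: $323,345 × 5/55 = $29,395. Book value $60,590.
Year 7: $323,345 × 4/55 = $23,516. Book value $37,074.
Year 8: $323,345 × 3/55 = $17,637. Book value $19,437.
Accumulated through year 8 = $325,145 − $19,437 = $305,708.

$305,708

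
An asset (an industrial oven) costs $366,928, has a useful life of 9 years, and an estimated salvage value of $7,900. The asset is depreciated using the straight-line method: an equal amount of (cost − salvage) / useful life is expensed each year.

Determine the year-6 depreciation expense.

Depreciable base = $366,928 − $7,900 = $359,028.
Annual expense = $359,028 / 9 = $39,892.

$39,892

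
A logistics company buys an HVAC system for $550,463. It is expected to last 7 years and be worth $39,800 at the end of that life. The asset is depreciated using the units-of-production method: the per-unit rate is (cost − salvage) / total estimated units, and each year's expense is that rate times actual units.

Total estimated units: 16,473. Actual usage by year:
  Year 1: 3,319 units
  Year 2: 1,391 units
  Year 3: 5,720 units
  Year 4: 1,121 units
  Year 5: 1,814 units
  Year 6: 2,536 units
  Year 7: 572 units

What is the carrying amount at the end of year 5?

Depreciable base = $550,463 − $39,800 = $510,663.
Rate = $510,663 / 16,473 units = $31 per unit.
Year 1: 3,319 × $31 = $102,889. Book value $447,574.
Year 2: 1,391 × $31 = $43,121. Book value $404,453.
Year 3: 5,720 × $31 = $177,320. Book value $227,133.
Year 4: 1,121 × $31 = $34,751. Book value $192,382.
Year 5: 1,814 × $31 = $56,234. Book value $136,148.

$136,148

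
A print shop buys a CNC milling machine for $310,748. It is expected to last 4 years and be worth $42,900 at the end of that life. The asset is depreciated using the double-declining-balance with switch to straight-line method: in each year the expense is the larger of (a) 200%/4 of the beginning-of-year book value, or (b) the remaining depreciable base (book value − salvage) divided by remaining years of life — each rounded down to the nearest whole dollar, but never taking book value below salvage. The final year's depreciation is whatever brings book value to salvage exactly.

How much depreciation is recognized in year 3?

$34,787

Depreciable base = $310,748 − $42,900 = $267,848.
Year 1: DB = ⌊$310,748 × 200%/4⌋ = $155,374; SL = ⌊$267,848/4⌋ = $66,962 → take DB $155,374. Book value $155,374.
Year 2: DB = ⌊$155,374 × 200%/4⌋ = $77,687; SL = ⌊$112,474/3⌋ = $37,491 → take DB $77,687. Book value $77,687.
Year 3: DB = ⌊$77,687 × 200%/4⌋ = $38,843; SL = ⌊$34,787/2⌋ = $17,393 → take DB $38,843, capped at $34,787. Book value $42,900.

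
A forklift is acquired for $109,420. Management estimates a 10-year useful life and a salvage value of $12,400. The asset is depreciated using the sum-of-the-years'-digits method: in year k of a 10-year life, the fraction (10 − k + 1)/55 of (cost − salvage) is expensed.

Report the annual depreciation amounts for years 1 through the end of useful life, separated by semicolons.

$17,640; $15,876; $14,112; $12,348; $10,584; $8,820; $7,056; $5,292; $3,528; $1,764

Depreciable base = $109,420 − $12,400 = $97,020.
Sum of the years' digits = 10+9+8+7+6+5+4+3+2+1 = 55.
Year 1: $97,020 × 10/55 = $17,640. Book value $91,780.
Year 2: $97,020 × 9/55 = $15,876. Book value $75,904.
Year 3: $97,020 × 8/55 = $14,112. Book value $61,792.
Year 4: $97,020 × 7/55 = $12,348. Book value $49,444.
Year 5: $97,020 × 6/55 = $10,584. Book value $38,860.
Year 6: $97,020 × 5/55 = $8,820. Book value $30,040.
Year 7: $97,020 × 4/55 = $7,056. Book value $22,984.
Year 8: $97,020 × 3/55 = $5,292. Book value $17,692.
Year 9: $97,020 × 2/55 = $3,528. Book value $14,164.
Year 10: $97,020 × 1/55 = $1,764. Book value $12,400.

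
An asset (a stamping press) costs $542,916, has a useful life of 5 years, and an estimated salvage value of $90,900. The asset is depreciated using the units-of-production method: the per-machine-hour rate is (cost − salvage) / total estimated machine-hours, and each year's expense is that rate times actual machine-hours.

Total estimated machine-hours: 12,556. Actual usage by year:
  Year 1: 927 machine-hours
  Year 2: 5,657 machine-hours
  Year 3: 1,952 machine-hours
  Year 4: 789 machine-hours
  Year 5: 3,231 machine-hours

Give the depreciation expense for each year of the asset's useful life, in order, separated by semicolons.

$33,372; $203,652; $70,272; $28,404; $116,316

Depreciable base = $542,916 − $90,900 = $452,016.
Rate = $452,016 / 12,556 machine-hours = $36 per machine-hour.
Year 1: 927 × $36 = $33,372. Book value $509,544.
Year 2: 5,657 × $36 = $203,652. Book value $305,892.
Year 3: 1,952 × $36 = $70,272. Book value $235,620.
Year 4: 789 × $36 = $28,404. Book value $207,216.
Year 5: 3,231 × $36 = $116,316. Book value $90,900.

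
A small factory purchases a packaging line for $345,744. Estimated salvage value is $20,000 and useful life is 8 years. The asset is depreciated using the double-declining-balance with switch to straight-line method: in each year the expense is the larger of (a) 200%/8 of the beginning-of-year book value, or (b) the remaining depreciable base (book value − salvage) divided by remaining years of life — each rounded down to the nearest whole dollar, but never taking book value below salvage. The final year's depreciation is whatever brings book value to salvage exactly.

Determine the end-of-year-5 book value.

Depreciable base = $345,744 − $20,000 = $325,744.
Year 1: DB = ⌊$345,744 × 200%/8⌋ = $86,436; SL = ⌊$325,744/8⌋ = $40,718 → take DB $86,436. Book value $259,308.
Year 2: DB = ⌊$259,308 × 200%/8⌋ = $64,827; SL = ⌊$239,308/7⌋ = $34,186 → take DB $64,827. Book value $194,481.
Year 3: DB = ⌊$194,481 × 200%/8⌋ = $48,620; SL = ⌊$174,481/6⌋ = $29,080 → take DB $48,620. Book value $145,861.
Year 4: DB = ⌊$145,861 × 200%/8⌋ = $36,465; SL = ⌊$125,861/5⌋ = $25,172 → take DB $36,465. Book value $109,396.
Year 5: DB = ⌊$109,396 × 200%/8⌋ = $27,349; SL = ⌊$89,396/4⌋ = $22,349 → take DB $27,349. Book value $82,047.

$82,047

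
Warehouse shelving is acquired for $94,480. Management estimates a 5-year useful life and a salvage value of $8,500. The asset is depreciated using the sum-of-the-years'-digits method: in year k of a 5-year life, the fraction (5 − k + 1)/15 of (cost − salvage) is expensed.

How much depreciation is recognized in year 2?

Depreciable base = $94,480 − $8,500 = $85,980.
Sum of the years' digits = 5+4+3+2+1 = 15.
Year 1: $85,980 × 5/15 = $28,660. Book value $65,820.
Year 2: $85,980 × 4/15 = $22,928. Book value $42,892.

$22,928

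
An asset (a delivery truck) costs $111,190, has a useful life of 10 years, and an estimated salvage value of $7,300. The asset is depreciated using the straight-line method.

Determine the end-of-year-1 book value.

Depreciable base = $111,190 − $7,300 = $103,890.
Annual expense = $103,890 / 10 = $10,389.
End of year 1: book value $100,801.

$100,801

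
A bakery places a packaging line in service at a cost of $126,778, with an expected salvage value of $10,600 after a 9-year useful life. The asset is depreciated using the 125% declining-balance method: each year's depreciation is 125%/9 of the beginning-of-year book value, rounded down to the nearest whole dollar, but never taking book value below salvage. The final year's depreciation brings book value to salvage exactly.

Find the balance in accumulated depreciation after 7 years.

Depreciable base = $126,778 − $10,600 = $116,178.
Year 1: ⌊$126,778 × 125%/9⌋ = $17,608. Book value $109,170.
Year 2: ⌊$109,170 × 125%/9⌋ = $15,162. Book value $94,008.
Year 3: ⌊$94,008 × 125%/9⌋ = $13,056. Book value $80,952.
Year 4: ⌊$80,952 × 125%/9⌋ = $11,243. Book value $69,709.
Year 5: ⌊$69,709 × 125%/9⌋ = $9,681. Book value $60,028.
Year 6: ⌊$60,028 × 125%/9⌋ = $8,337. Book value $51,691.
Year 7: ⌊$51,691 × 125%/9⌋ = $7,179. Book value $44,512.
Accumulated through year 7 = $126,778 − $44,512 = $82,266.

$82,266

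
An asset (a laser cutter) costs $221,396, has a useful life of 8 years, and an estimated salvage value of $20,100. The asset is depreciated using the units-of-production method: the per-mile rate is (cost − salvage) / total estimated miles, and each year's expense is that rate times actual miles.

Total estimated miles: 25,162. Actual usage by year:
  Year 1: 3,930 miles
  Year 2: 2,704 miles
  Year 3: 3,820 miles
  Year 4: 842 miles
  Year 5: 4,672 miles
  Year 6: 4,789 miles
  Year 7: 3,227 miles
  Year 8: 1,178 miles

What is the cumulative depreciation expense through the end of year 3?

$83,632

Depreciable base = $221,396 − $20,100 = $201,296.
Rate = $201,296 / 25,162 miles = $8 per mile.
Year 1: 3,930 × $8 = $31,440. Book value $189,956.
Year 2: 2,704 × $8 = $21,632. Book value $168,324.
Year 3: 3,820 × $8 = $30,560. Book value $137,764.
Accumulated through year 3 = $221,396 − $137,764 = $83,632.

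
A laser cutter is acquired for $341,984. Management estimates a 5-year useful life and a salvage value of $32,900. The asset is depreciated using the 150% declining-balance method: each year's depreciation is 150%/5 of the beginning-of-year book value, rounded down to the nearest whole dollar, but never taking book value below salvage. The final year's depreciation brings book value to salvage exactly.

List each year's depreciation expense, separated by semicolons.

Depreciable base = $341,984 − $32,900 = $309,084.
Year 1: ⌊$341,984 × 150%/5⌋ = $102,595. Book value $239,389.
Year 2: ⌊$239,389 × 150%/5⌋ = $71,816. Book value $167,573.
Year 3: ⌊$167,573 × 150%/5⌋ = $50,271. Book value $117,302.
Year 4: ⌊$117,302 × 150%/5⌋ = $35,190. Book value $82,112.
Year 5 (final): $82,112 − $32,900 = $49,212. Book value $32,900.

$102,595; $71,816; $50,271; $35,190; $49,212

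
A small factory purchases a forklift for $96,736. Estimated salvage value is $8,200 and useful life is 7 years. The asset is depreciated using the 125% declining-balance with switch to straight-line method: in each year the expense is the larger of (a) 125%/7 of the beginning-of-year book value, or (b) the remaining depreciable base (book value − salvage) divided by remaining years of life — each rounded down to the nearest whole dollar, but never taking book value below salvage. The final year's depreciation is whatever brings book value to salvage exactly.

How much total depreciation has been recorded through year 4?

$54,472

Depreciable base = $96,736 − $8,200 = $88,536.
Year 1: DB = ⌊$96,736 × 125%/7⌋ = $17,274; SL = ⌊$88,536/7⌋ = $12,648 → take DB $17,274. Book value $79,462.
Year 2: DB = ⌊$79,462 × 125%/7⌋ = $14,189; SL = ⌊$71,262/6⌋ = $11,877 → take DB $14,189. Book value $65,273.
Year 3: DB = ⌊$65,273 × 125%/7⌋ = $11,655; SL = ⌊$57,073/5⌋ = $11,414 → take DB $11,655. Book value $53,618.
Year 4: DB = ⌊$53,618 × 125%/7⌋ = $9,574; SL = ⌊$45,418/4⌋ = $11,354 → take SL $11,354. Book value $42,264.
Accumulated through year 4 = $96,736 − $42,264 = $54,472.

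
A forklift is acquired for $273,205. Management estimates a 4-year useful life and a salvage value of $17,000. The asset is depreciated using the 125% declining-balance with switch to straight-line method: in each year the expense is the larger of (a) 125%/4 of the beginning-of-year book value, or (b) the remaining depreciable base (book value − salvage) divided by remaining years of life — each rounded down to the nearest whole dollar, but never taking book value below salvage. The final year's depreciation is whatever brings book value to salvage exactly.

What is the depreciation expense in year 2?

$58,696

Depreciable base = $273,205 − $17,000 = $256,205.
Year 1: DB = ⌊$273,205 × 125%/4⌋ = $85,376; SL = ⌊$256,205/4⌋ = $64,051 → take DB $85,376. Book value $187,829.
Year 2: DB = ⌊$187,829 × 125%/4⌋ = $58,696; SL = ⌊$170,829/3⌋ = $56,943 → take DB $58,696. Book value $129,133.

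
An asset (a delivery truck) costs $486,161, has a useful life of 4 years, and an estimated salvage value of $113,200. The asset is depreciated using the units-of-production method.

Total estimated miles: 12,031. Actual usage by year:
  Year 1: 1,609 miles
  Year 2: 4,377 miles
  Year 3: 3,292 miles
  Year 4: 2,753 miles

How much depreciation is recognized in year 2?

Depreciable base = $486,161 − $113,200 = $372,961.
Rate = $372,961 / 12,031 miles = $31 per mile.
Year 1: 1,609 × $31 = $49,879. Book value $436,282.
Year 2: 4,377 × $31 = $135,687. Book value $300,595.

$135,687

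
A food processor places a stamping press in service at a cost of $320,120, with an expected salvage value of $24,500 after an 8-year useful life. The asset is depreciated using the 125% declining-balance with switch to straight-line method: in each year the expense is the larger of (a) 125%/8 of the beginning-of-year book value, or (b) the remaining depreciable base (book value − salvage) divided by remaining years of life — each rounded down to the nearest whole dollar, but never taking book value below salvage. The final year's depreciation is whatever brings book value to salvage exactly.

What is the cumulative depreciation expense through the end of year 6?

Depreciable base = $320,120 − $24,500 = $295,620.
Year 1: DB = ⌊$320,120 × 125%/8⌋ = $50,018; SL = ⌊$295,620/8⌋ = $36,952 → take DB $50,018. Book value $270,102.
Year 2: DB = ⌊$270,102 × 125%/8⌋ = $42,203; SL = ⌊$245,602/7⌋ = $35,086 → take DB $42,203. Book value $227,899.
Year 3: DB = ⌊$227,899 × 125%/8⌋ = $35,609; SL = ⌊$203,399/6⌋ = $33,899 → take DB $35,609. Book value $192,290.
Year 4: DB = ⌊$192,290 × 125%/8⌋ = $30,045; SL = ⌊$167,790/5⌋ = $33,558 → take SL $33,558. Book value $158,732.
Year 5: DB = ⌊$158,732 × 125%/8⌋ = $24,801; SL = ⌊$134,232/4⌋ = $33,558 → take SL $33,558. Book value $125,174.
Year 6: DB = ⌊$125,174 × 125%/8⌋ = $19,558; SL = ⌊$100,674/3⌋ = $33,558 → take SL $33,558. Book value $91,616.
Accumulated through year 6 = $320,120 − $91,616 = $228,504.

$228,504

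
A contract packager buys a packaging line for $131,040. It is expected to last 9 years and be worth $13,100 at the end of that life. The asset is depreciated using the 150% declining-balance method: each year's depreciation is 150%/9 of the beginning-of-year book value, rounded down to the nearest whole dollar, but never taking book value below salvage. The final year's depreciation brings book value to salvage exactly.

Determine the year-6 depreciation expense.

Depreciable base = $131,040 − $13,100 = $117,940.
Year 1: ⌊$131,040 × 150%/9⌋ = $21,840. Book value $109,200.
Year 2: ⌊$109,200 × 150%/9⌋ = $18,200. Book value $91,000.
Year 3: ⌊$91,000 × 150%/9⌋ = $15,166. Book value $75,834.
Year 4: ⌊$75,834 × 150%/9⌋ = $12,639. Book value $63,195.
Year 5: ⌊$63,195 × 150%/9⌋ = $10,532. Book value $52,663.
Year 6: ⌊$52,663 × 150%/9⌋ = $8,777. Book value $43,886.

$8,777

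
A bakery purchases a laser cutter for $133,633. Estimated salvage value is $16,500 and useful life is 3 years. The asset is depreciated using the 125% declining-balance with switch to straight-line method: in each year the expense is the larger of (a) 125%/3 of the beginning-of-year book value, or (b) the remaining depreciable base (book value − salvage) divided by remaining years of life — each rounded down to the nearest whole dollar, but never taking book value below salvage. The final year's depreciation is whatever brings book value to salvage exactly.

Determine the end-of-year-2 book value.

$45,473

Depreciable base = $133,633 − $16,500 = $117,133.
Year 1: DB = ⌊$133,633 × 125%/3⌋ = $55,680; SL = ⌊$117,133/3⌋ = $39,044 → take DB $55,680. Book value $77,953.
Year 2: DB = ⌊$77,953 × 125%/3⌋ = $32,480; SL = ⌊$61,453/2⌋ = $30,726 → take DB $32,480. Book value $45,473.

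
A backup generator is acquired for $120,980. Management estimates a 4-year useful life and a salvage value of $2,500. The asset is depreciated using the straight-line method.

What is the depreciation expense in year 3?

Depreciable base = $120,980 − $2,500 = $118,480.
Annual expense = $118,480 / 4 = $29,620.

$29,620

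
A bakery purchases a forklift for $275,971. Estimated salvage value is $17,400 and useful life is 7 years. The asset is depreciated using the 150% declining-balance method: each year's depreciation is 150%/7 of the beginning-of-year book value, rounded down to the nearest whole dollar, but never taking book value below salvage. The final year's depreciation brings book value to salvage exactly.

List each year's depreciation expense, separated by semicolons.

$59,136; $46,464; $36,508; $28,684; $22,538; $17,708; $47,533

Depreciable base = $275,971 − $17,400 = $258,571.
Year 1: ⌊$275,971 × 150%/7⌋ = $59,136. Book value $216,835.
Year 2: ⌊$216,835 × 150%/7⌋ = $46,464. Book value $170,371.
Year 3: ⌊$170,371 × 150%/7⌋ = $36,508. Book value $133,863.
Year 4: ⌊$133,863 × 150%/7⌋ = $28,684. Book value $105,179.
Year 5: ⌊$105,179 × 150%/7⌋ = $22,538. Book value $82,641.
Year 6: ⌊$82,641 × 150%/7⌋ = $17,708. Book value $64,933.
Year 7 (final): $64,933 − $17,400 = $47,533. Book value $17,400.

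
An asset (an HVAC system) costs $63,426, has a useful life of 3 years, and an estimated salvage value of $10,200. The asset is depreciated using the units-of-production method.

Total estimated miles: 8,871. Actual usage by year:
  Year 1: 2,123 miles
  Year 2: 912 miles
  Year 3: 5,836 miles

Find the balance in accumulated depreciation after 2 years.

$18,210

Depreciable base = $63,426 − $10,200 = $53,226.
Rate = $53,226 / 8,871 miles = $6 per mile.
Year 1: 2,123 × $6 = $12,738. Book value $50,688.
Year 2: 912 × $6 = $5,472. Book value $45,216.
Accumulated through year 2 = $63,426 − $45,216 = $18,210.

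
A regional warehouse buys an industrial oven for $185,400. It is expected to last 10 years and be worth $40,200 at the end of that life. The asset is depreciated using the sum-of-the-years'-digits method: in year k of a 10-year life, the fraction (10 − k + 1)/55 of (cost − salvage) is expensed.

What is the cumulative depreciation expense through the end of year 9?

$142,560

Depreciable base = $185,400 − $40,200 = $145,200.
Sum of the years' digits = 10+9+8+7+6+5+4+3+2+1 = 55.
Year 1: $145,200 × 10/55 = $26,400. Book value $159,000.
Year 2: $145,200 × 9/55 = $23,760. Book value $135,240.
Year 3: $145,200 × 8/55 = $21,120. Book value $114,120.
Year 4: $145,200 × 7/55 = $18,480. Book value $95,640.
Year 5: $145,200 × 6/55 = $15,840. Book value $79,800.
Year 6: $145,200 × 5/55 = $13,200. Book value $66,600.
Year 7: $145,200 × 4/55 = $10,560. Book value $56,040.
Year 8: $145,200 × 3/55 = $7,920. Book value $48,120.
Year 9: $145,200 × 2/55 = $5,280. Book value $42,840.
Accumulated through year 9 = $185,400 − $42,840 = $142,560.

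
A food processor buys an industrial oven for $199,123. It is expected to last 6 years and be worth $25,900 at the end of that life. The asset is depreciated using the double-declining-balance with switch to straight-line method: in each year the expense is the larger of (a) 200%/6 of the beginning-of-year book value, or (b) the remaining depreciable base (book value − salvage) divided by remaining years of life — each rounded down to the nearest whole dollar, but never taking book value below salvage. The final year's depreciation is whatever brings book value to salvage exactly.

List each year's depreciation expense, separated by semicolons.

$66,374; $44,249; $29,500; $19,666; $13,111; $323

Depreciable base = $199,123 − $25,900 = $173,223.
Year 1: DB = ⌊$199,123 × 200%/6⌋ = $66,374; SL = ⌊$173,223/6⌋ = $28,870 → take DB $66,374. Book value $132,749.
Year 2: DB = ⌊$132,749 × 200%/6⌋ = $44,249; SL = ⌊$106,849/5⌋ = $21,369 → take DB $44,249. Book value $88,500.
Year 3: DB = ⌊$88,500 × 200%/6⌋ = $29,500; SL = ⌊$62,600/4⌋ = $15,650 → take DB $29,500. Book value $59,000.
Year 4: DB = ⌊$59,000 × 200%/6⌋ = $19,666; SL = ⌊$33,100/3⌋ = $11,033 → take DB $19,666. Book value $39,334.
Year 5: DB = ⌊$39,334 × 200%/6⌋ = $13,111; SL = ⌊$13,434/2⌋ = $6,717 → take DB $13,111. Book value $26,223.
Year 6 (final): $26,223 − $25,900 = $323. Book value $25,900.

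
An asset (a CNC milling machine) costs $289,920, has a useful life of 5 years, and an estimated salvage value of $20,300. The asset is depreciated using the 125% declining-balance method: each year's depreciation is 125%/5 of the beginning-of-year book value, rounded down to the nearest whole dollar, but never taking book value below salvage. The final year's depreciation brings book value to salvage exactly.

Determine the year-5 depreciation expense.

$71,433

Depreciable base = $289,920 − $20,300 = $269,620.
Year 1: ⌊$289,920 × 125%/5⌋ = $72,480. Book value $217,440.
Year 2: ⌊$217,440 × 125%/5⌋ = $54,360. Book value $163,080.
Year 3: ⌊$163,080 × 125%/5⌋ = $40,770. Book value $122,310.
Year 4: ⌊$122,310 × 125%/5⌋ = $30,577. Book value $91,733.
Year 5 (final): $91,733 − $20,300 = $71,433. Book value $20,300.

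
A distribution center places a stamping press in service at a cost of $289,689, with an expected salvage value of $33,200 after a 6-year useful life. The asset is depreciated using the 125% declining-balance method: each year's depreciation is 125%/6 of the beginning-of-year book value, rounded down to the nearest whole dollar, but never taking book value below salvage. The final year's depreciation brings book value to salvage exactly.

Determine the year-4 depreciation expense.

Depreciable base = $289,689 − $33,200 = $256,489.
Year 1: ⌊$289,689 × 125%/6⌋ = $60,351. Book value $229,338.
Year 2: ⌊$229,338 × 125%/6⌋ = $47,778. Book value $181,560.
Year 3: ⌊$181,560 × 125%/6⌋ = $37,825. Book value $143,735.
Year 4: ⌊$143,735 × 125%/6⌋ = $29,944. Book value $113,791.

$29,944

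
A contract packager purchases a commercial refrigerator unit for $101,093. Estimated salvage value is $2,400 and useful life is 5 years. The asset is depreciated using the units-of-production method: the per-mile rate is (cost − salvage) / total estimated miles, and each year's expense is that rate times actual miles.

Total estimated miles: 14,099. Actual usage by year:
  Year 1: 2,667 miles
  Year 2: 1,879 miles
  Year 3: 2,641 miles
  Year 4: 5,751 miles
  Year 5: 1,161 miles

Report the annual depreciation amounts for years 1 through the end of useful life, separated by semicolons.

Depreciable base = $101,093 − $2,400 = $98,693.
Rate = $98,693 / 14,099 miles = $7 per mile.
Year 1: 2,667 × $7 = $18,669. Book value $82,424.
Year 2: 1,879 × $7 = $13,153. Book value $69,271.
Year 3: 2,641 × $7 = $18,487. Book value $50,784.
Year 4: 5,751 × $7 = $40,257. Book value $10,527.
Year 5: 1,161 × $7 = $8,127. Book value $2,400.

$18,669; $13,153; $18,487; $40,257; $8,127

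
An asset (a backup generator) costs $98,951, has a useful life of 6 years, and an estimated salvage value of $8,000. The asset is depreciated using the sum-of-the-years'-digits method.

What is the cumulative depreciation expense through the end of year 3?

Depreciable base = $98,951 − $8,000 = $90,951.
Sum of the years' digits = 6+5+4+3+2+1 = 21.
Year 1: $90,951 × 6/21 = $25,986. Book value $72,965.
Year 2: $90,951 × 5/21 = $21,655. Book value $51,310.
Year 3: $90,951 × 4/21 = $17,324. Book value $33,986.
Accumulated through year 3 = $98,951 − $33,986 = $64,965.

$64,965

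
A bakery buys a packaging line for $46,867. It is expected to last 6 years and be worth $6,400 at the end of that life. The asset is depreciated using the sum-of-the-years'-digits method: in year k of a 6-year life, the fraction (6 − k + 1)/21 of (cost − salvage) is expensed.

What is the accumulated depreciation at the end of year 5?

Depreciable base = $46,867 − $6,400 = $40,467.
Sum of the years' digits = 6+5+4+3+2+1 = 21.
Year 1: $40,467 × 6/21 = $11,562. Book value $35,305.
Year 2: $40,467 × 5/21 = $9,635. Book value $25,670.
Year 3: $40,467 × 4/21 = $7,708. Book value $17,962.
Year 4: $40,467 × 3/21 = $5,781. Book value $12,181.
Year 5: $40,467 × 2/21 = $3,854. Book value $8,327.
Accumulated through year 5 = $46,867 − $8,327 = $38,540.

$38,540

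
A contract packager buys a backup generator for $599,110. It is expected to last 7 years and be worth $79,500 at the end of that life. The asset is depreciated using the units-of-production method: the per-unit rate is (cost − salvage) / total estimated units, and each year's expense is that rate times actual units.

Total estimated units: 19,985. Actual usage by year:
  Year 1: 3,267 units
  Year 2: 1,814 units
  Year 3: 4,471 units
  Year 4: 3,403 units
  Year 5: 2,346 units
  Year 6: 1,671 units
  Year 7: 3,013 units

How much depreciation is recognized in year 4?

Depreciable base = $599,110 − $79,500 = $519,610.
Rate = $519,610 / 19,985 units = $26 per unit.
Year 1: 3,267 × $26 = $84,942. Book value $514,168.
Year 2: 1,814 × $26 = $47,164. Book value $467,004.
Year 3: 4,471 × $26 = $116,246. Book value $350,758.
Year 4: 3,403 × $26 = $88,478. Book value $262,280.

$88,478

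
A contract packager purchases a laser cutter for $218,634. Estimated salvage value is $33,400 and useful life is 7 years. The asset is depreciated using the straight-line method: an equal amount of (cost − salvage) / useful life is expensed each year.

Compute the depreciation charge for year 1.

$26,462

Depreciable base = $218,634 − $33,400 = $185,234.
Annual expense = $185,234 / 7 = $26,462.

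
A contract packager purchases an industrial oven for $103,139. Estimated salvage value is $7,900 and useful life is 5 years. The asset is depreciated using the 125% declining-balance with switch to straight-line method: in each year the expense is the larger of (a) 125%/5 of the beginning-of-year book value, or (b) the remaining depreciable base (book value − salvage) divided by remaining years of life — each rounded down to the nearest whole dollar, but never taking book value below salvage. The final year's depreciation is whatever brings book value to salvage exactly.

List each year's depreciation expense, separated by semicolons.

Depreciable base = $103,139 − $7,900 = $95,239.
Year 1: DB = ⌊$103,139 × 125%/5⌋ = $25,784; SL = ⌊$95,239/5⌋ = $19,047 → take DB $25,784. Book value $77,355.
Year 2: DB = ⌊$77,355 × 125%/5⌋ = $19,338; SL = ⌊$69,455/4⌋ = $17,363 → take DB $19,338. Book value $58,017.
Year 3: DB = ⌊$58,017 × 125%/5⌋ = $14,504; SL = ⌊$50,117/3⌋ = $16,705 → take SL $16,705. Book value $41,312.
Year 4: DB = ⌊$41,312 × 125%/5⌋ = $10,328; SL = ⌊$33,412/2⌋ = $16,706 → take SL $16,706. Book value $24,606.
Year 5 (final): $24,606 − $7,900 = $16,706. Book value $7,900.

$25,784; $19,338; $16,705; $16,706; $16,706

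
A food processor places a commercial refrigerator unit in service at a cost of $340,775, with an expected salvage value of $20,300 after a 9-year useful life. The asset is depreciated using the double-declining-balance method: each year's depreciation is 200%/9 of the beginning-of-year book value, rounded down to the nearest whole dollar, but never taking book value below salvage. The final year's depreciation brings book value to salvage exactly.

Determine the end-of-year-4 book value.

$124,709

Depreciable base = $340,775 − $20,300 = $320,475.
Year 1: ⌊$340,775 × 200%/9⌋ = $75,727. Book value $265,048.
Year 2: ⌊$265,048 × 200%/9⌋ = $58,899. Book value $206,149.
Year 3: ⌊$206,149 × 200%/9⌋ = $45,810. Book value $160,339.
Year 4: ⌊$160,339 × 200%/9⌋ = $35,630. Book value $124,709.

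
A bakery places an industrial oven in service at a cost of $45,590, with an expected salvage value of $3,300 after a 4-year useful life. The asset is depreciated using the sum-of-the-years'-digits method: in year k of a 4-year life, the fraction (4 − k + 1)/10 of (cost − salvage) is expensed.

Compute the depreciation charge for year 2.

$12,687

Depreciable base = $45,590 − $3,300 = $42,290.
Sum of the years' digits = 4+3+2+1 = 10.
Year 1: $42,290 × 4/10 = $16,916. Book value $28,674.
Year 2: $42,290 × 3/10 = $12,687. Book value $15,987.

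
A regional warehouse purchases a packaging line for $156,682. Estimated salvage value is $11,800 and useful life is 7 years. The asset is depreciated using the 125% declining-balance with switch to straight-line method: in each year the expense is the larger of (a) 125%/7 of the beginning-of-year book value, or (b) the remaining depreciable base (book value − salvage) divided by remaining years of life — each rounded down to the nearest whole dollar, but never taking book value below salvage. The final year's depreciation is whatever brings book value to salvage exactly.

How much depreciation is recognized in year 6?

$18,761

Depreciable base = $156,682 − $11,800 = $144,882.
Year 1: DB = ⌊$156,682 × 125%/7⌋ = $27,978; SL = ⌊$144,882/7⌋ = $20,697 → take DB $27,978. Book value $128,704.
Year 2: DB = ⌊$128,704 × 125%/7⌋ = $22,982; SL = ⌊$116,904/6⌋ = $19,484 → take DB $22,982. Book value $105,722.
Year 3: DB = ⌊$105,722 × 125%/7⌋ = $18,878; SL = ⌊$93,922/5⌋ = $18,784 → take DB $18,878. Book value $86,844.
Year 4: DB = ⌊$86,844 × 125%/7⌋ = $15,507; SL = ⌊$75,044/4⌋ = $18,761 → take SL $18,761. Book value $68,083.
Year 5: DB = ⌊$68,083 × 125%/7⌋ = $12,157; SL = ⌊$56,283/3⌋ = $18,761 → take SL $18,761. Book value $49,322.
Year 6: DB = ⌊$49,322 × 125%/7⌋ = $8,807; SL = ⌊$37,522/2⌋ = $18,761 → take SL $18,761. Book value $30,561.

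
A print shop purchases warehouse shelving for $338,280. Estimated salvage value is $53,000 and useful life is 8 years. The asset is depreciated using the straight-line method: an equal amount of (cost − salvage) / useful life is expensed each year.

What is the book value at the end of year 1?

$302,620

Depreciable base = $338,280 − $53,000 = $285,280.
Annual expense = $285,280 / 8 = $35,660.
End of year 1: book value $302,620.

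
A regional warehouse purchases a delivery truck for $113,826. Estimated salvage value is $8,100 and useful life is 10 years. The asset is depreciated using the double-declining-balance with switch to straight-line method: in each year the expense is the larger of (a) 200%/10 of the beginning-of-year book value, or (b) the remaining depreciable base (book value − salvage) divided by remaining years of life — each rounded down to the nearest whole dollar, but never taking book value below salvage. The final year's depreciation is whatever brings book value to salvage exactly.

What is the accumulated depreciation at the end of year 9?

$100,468

Depreciable base = $113,826 − $8,100 = $105,726.
Year 1: DB = ⌊$113,826 × 200%/10⌋ = $22,765; SL = ⌊$105,726/10⌋ = $10,572 → take DB $22,765. Book value $91,061.
Year 2: DB = ⌊$91,061 × 200%/10⌋ = $18,212; SL = ⌊$82,961/9⌋ = $9,217 → take DB $18,212. Book value $72,849.
Year 3: DB = ⌊$72,849 × 200%/10⌋ = $14,569; SL = ⌊$64,749/8⌋ = $8,093 → take DB $14,569. Book value $58,280.
Year 4: DB = ⌊$58,280 × 200%/10⌋ = $11,656; SL = ⌊$50,180/7⌋ = $7,168 → take DB $11,656. Book value $46,624.
Year 5: DB = ⌊$46,624 × 200%/10⌋ = $9,324; SL = ⌊$38,524/6⌋ = $6,420 → take DB $9,324. Book value $37,300.
Year 6: DB = ⌊$37,300 × 200%/10⌋ = $7,460; SL = ⌊$29,200/5⌋ = $5,840 → take DB $7,460. Book value $29,840.
Year 7: DB = ⌊$29,840 × 200%/10⌋ = $5,968; SL = ⌊$21,740/4⌋ = $5,435 → take DB $5,968. Book value $23,872.
Year 8: DB = ⌊$23,872 × 200%/10⌋ = $4,774; SL = ⌊$15,772/3⌋ = $5,257 → take SL $5,257. Book value $18,615.
Year 9: DB = ⌊$18,615 × 200%/10⌋ = $3,723; SL = ⌊$10,515/2⌋ = $5,257 → take SL $5,257. Book value $13,358.
Accumulated through year 9 = $113,826 − $13,358 = $100,468.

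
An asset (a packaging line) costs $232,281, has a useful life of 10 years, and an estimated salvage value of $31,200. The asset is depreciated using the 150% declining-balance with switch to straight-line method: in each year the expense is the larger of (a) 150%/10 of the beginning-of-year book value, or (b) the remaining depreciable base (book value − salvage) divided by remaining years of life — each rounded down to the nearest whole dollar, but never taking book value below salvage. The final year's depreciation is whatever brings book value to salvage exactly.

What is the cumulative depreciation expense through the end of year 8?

$172,877

Depreciable base = $232,281 − $31,200 = $201,081.
Year 1: DB = ⌊$232,281 × 150%/10⌋ = $34,842; SL = ⌊$201,081/10⌋ = $20,108 → take DB $34,842. Book value $197,439.
Year 2: DB = ⌊$197,439 × 150%/10⌋ = $29,615; SL = ⌊$166,239/9⌋ = $18,471 → take DB $29,615. Book value $167,824.
Year 3: DB = ⌊$167,824 × 150%/10⌋ = $25,173; SL = ⌊$136,624/8⌋ = $17,078 → take DB $25,173. Book value $142,651.
Year 4: DB = ⌊$142,651 × 150%/10⌋ = $21,397; SL = ⌊$111,451/7⌋ = $15,921 → take DB $21,397. Book value $121,254.
Year 5: DB = ⌊$121,254 × 150%/10⌋ = $18,188; SL = ⌊$90,054/6⌋ = $15,009 → take DB $18,188. Book value $103,066.
Year 6: DB = ⌊$103,066 × 150%/10⌋ = $15,459; SL = ⌊$71,866/5⌋ = $14,373 → take DB $15,459. Book value $87,607.
Year 7: DB = ⌊$87,607 × 150%/10⌋ = $13,141; SL = ⌊$56,407/4⌋ = $14,101 → take SL $14,101. Book value $73,506.
Year 8: DB = ⌊$73,506 × 150%/10⌋ = $11,025; SL = ⌊$42,306/3⌋ = $14,102 → take SL $14,102. Book value $59,404.
Accumulated through year 8 = $232,281 − $59,404 = $172,877.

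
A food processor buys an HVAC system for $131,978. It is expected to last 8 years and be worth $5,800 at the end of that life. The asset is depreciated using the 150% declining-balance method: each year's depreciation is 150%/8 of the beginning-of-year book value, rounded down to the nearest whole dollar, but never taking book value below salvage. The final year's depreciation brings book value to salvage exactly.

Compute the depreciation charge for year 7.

Depreciable base = $131,978 − $5,800 = $126,178.
Year 1: ⌊$131,978 × 150%/8⌋ = $24,745. Book value $107,233.
Year 2: ⌊$107,233 × 150%/8⌋ = $20,106. Book value $87,127.
Year 3: ⌊$87,127 × 150%/8⌋ = $16,336. Book value $70,791.
Year 4: ⌊$70,791 × 150%/8⌋ = $13,273. Book value $57,518.
Year 5: ⌊$57,518 × 150%/8⌋ = $10,784. Book value $46,734.
Year 6: ⌊$46,734 × 150%/8⌋ = $8,762. Book value $37,972.
Year 7: ⌊$37,972 × 150%/8⌋ = $7,119. Book value $30,853.

$7,119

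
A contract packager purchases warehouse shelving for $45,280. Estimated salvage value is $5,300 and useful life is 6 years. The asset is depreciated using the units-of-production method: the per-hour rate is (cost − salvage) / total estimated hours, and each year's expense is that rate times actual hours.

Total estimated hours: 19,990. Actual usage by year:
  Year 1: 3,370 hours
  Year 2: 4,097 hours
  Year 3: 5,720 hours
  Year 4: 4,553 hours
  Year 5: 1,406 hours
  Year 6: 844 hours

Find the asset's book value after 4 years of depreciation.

$9,800

Depreciable base = $45,280 − $5,300 = $39,980.
Rate = $39,980 / 19,990 hours = $2 per hour.
Year 1: 3,370 × $2 = $6,740. Book value $38,540.
Year 2: 4,097 × $2 = $8,194. Book value $30,346.
Year 3: 5,720 × $2 = $11,440. Book value $18,906.
Year 4: 4,553 × $2 = $9,106. Book value $9,800.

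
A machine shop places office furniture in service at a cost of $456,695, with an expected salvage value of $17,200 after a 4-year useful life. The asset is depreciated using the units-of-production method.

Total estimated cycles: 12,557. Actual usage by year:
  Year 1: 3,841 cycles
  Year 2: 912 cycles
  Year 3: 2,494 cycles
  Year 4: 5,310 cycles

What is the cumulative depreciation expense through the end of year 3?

Depreciable base = $456,695 − $17,200 = $439,495.
Rate = $439,495 / 12,557 cycles = $35 per cycle.
Year 1: 3,841 × $35 = $134,435. Book value $322,260.
Year 2: 912 × $35 = $31,920. Book value $290,340.
Year 3: 2,494 × $35 = $87,290. Book value $203,050.
Accumulated through year 3 = $456,695 − $203,050 = $253,645.

$253,645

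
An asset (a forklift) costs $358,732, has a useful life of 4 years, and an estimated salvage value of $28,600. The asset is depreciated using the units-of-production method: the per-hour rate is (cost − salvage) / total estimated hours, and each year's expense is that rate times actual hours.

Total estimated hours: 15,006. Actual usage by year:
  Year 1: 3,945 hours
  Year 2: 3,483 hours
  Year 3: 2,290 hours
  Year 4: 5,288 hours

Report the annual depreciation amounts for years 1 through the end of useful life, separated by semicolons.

Depreciable base = $358,732 − $28,600 = $330,132.
Rate = $330,132 / 15,006 hours = $22 per hour.
Year 1: 3,945 × $22 = $86,790. Book value $271,942.
Year 2: 3,483 × $22 = $76,626. Book value $195,316.
Year 3: 2,290 × $22 = $50,380. Book value $144,936.
Year 4: 5,288 × $22 = $116,336. Book value $28,600.

$86,790; $76,626; $50,380; $116,336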